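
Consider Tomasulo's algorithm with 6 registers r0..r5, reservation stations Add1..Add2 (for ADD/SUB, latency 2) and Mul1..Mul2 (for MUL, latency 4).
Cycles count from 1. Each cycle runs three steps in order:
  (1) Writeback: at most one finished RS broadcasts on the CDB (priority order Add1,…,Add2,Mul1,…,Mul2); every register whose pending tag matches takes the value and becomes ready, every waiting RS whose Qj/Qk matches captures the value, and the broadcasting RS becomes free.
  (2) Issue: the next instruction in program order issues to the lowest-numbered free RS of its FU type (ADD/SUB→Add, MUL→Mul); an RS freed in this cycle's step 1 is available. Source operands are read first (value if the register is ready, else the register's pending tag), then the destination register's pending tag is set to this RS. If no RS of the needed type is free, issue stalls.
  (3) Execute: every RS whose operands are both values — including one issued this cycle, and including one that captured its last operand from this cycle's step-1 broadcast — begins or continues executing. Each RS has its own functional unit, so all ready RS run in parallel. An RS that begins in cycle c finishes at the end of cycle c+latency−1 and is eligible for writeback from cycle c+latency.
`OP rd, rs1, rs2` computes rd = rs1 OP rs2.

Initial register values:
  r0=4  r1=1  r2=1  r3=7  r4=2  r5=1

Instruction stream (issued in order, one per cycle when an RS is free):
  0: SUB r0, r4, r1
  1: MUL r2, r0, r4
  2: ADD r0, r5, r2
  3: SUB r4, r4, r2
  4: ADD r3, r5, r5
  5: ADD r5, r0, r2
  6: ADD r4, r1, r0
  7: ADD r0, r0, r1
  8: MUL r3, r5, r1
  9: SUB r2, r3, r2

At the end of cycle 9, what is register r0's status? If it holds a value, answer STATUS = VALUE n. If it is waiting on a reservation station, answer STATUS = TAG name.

c1: issue SUB r0<-Add1 | r0:Add1,r1:1,r2:1,r3:7,r4:2,r5:1
c2: issue MUL r2<-Mul1 | r0:Add1,r1:1,r2:Mul1,r3:7,r4:2,r5:1
c3: CDB Add1=1; issue ADD r0<-Add1 | r0:Add1,r1:1,r2:Mul1,r3:7,r4:2,r5:1
c4: issue SUB r4<-Add2 | r0:Add1,r1:1,r2:Mul1,r3:7,r4:Add2,r5:1
c5: stall | r0:Add1,r1:1,r2:Mul1,r3:7,r4:Add2,r5:1
c6: stall | r0:Add1,r1:1,r2:Mul1,r3:7,r4:Add2,r5:1
c7: CDB Mul1=2; stall | r0:Add1,r1:1,r2:2,r3:7,r4:Add2,r5:1
c8: stall | r0:Add1,r1:1,r2:2,r3:7,r4:Add2,r5:1
c9: CDB Add1=3; issue ADD r3<-Add1 | r0:3,r1:1,r2:2,r3:Add1,r4:Add2,r5:1

STATUS = VALUE 3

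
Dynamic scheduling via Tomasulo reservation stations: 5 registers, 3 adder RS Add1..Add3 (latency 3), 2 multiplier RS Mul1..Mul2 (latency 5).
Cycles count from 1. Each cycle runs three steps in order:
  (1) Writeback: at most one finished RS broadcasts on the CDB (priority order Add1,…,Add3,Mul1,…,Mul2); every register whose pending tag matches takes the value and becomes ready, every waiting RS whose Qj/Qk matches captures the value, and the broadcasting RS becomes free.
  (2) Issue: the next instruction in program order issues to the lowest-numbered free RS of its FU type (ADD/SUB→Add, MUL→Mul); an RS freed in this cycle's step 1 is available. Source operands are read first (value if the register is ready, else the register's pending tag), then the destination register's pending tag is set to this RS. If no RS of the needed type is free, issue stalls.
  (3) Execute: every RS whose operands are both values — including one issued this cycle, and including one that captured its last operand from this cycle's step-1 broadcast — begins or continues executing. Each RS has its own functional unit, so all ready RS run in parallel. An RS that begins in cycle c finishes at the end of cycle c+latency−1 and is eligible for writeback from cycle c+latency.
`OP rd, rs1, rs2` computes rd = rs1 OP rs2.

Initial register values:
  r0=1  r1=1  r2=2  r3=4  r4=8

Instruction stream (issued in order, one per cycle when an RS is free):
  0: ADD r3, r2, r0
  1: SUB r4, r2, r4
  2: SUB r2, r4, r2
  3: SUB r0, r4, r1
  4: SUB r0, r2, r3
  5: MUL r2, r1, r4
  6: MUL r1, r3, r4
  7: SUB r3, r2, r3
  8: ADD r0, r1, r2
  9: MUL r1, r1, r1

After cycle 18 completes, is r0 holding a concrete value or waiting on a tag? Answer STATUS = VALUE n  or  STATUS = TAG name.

STATUS = VALUE -24

c1: issue ADD r3<-Add1 | r0:1,r1:1,r2:2,r3:Add1,r4:8
c2: issue SUB r4<-Add2 | r0:1,r1:1,r2:2,r3:Add1,r4:Add2
c3: issue SUB r2<-Add3 | r0:1,r1:1,r2:Add3,r3:Add1,r4:Add2
c4: CDB Add1=3; issue SUB r0<-Add1 | r0:Add1,r1:1,r2:Add3,r3:3,r4:Add2
c5: CDB Add2=-6; issue SUB r0<-Add2 | r0:Add2,r1:1,r2:Add3,r3:3,r4:-6
c6: issue MUL r2<-Mul1 | r0:Add2,r1:1,r2:Mul1,r3:3,r4:-6
c7: issue MUL r1<-Mul2 | r0:Add2,r1:Mul2,r2:Mul1,r3:3,r4:-6
c8: CDB Add1=-7; issue SUB r3<-Add1 | r0:Add2,r1:Mul2,r2:Mul1,r3:Add1,r4:-6
c9: CDB Add3=-8; issue ADD r0<-Add3 | r0:Add3,r1:Mul2,r2:Mul1,r3:Add1,r4:-6
c10: stall | r0:Add3,r1:Mul2,r2:Mul1,r3:Add1,r4:-6
c11: CDB Mul1=-6; issue MUL r1<-Mul1 | r0:Add3,r1:Mul1,r2:-6,r3:Add1,r4:-6
c12: CDB Add2=-11 | r0:Add3,r1:Mul1,r2:-6,r3:Add1,r4:-6
c13: CDB Mul2=-18 | r0:Add3,r1:Mul1,r2:-6,r3:Add1,r4:-6
c14: CDB Add1=-9 | r0:Add3,r1:Mul1,r2:-6,r3:-9,r4:-6
c15: - | r0:Add3,r1:Mul1,r2:-6,r3:-9,r4:-6
c16: CDB Add3=-24 | r0:-24,r1:Mul1,r2:-6,r3:-9,r4:-6
c17: - | r0:-24,r1:Mul1,r2:-6,r3:-9,r4:-6
c18: CDB Mul1=324 | r0:-24,r1:324,r2:-6,r3:-9,r4:-6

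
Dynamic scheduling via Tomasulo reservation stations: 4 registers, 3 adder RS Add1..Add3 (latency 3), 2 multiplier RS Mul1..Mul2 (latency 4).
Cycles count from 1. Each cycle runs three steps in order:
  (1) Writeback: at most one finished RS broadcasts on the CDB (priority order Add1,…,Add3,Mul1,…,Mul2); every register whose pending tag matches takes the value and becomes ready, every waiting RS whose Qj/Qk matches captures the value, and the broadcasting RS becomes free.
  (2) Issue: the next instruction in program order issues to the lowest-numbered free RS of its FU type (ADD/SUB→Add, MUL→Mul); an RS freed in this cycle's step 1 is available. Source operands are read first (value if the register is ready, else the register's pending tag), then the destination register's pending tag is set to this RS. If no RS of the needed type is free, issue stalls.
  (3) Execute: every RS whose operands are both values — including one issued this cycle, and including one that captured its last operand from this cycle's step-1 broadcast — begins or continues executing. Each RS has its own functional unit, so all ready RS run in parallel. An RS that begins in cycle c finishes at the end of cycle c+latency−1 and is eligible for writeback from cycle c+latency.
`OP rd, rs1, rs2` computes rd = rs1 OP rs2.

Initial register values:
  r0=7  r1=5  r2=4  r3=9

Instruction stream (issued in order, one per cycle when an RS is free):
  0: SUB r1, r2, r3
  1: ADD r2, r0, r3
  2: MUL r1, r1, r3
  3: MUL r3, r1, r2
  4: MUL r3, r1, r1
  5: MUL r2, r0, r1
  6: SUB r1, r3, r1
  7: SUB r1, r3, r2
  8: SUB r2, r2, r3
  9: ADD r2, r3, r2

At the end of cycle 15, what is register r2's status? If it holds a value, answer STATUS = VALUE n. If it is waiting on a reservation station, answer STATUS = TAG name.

c1: issue SUB r1<-Add1 | r0:7,r1:Add1,r2:4,r3:9
c2: issue ADD r2<-Add2 | r0:7,r1:Add1,r2:Add2,r3:9
c3: issue MUL r1<-Mul1 | r0:7,r1:Mul1,r2:Add2,r3:9
c4: CDB Add1=-5; issue MUL r3<-Mul2 | r0:7,r1:Mul1,r2:Add2,r3:Mul2
c5: CDB Add2=16; stall | r0:7,r1:Mul1,r2:16,r3:Mul2
c6: stall | r0:7,r1:Mul1,r2:16,r3:Mul2
c7: stall | r0:7,r1:Mul1,r2:16,r3:Mul2
c8: CDB Mul1=-45; issue MUL r3<-Mul1 | r0:7,r1:-45,r2:16,r3:Mul1
c9: stall | r0:7,r1:-45,r2:16,r3:Mul1
c10: stall | r0:7,r1:-45,r2:16,r3:Mul1
c11: stall | r0:7,r1:-45,r2:16,r3:Mul1
c12: CDB Mul1=2025; issue MUL r2<-Mul1 | r0:7,r1:-45,r2:Mul1,r3:2025
c13: CDB Mul2=-720; issue SUB r1<-Add1 | r0:7,r1:Add1,r2:Mul1,r3:2025
c14: issue SUB r1<-Add2 | r0:7,r1:Add2,r2:Mul1,r3:2025
c15: issue SUB r2<-Add3 | r0:7,r1:Add2,r2:Add3,r3:2025

STATUS = TAG Add3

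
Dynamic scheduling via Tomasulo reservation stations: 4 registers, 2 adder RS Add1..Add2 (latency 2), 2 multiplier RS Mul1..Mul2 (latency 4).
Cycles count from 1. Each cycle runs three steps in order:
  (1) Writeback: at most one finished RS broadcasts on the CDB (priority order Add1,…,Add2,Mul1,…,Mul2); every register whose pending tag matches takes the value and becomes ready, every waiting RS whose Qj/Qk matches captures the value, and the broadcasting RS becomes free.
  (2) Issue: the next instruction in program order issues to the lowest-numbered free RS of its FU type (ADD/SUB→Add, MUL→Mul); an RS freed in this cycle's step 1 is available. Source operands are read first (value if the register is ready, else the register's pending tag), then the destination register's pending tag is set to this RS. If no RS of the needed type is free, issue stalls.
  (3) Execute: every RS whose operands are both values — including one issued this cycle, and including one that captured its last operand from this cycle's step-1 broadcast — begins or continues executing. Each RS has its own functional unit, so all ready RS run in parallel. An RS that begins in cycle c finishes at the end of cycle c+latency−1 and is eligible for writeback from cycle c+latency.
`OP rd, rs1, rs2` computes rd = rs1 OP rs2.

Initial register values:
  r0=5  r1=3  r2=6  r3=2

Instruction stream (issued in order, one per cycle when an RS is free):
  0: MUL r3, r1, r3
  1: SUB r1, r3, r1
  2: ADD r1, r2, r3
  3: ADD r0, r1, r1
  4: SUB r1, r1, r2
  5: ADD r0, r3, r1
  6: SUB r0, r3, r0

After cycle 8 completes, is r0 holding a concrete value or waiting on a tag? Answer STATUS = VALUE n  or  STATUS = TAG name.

STATUS = TAG Add1

c1: issue MUL r3<-Mul1 | r0:5,r1:3,r2:6,r3:Mul1
c2: issue SUB r1<-Add1 | r0:5,r1:Add1,r2:6,r3:Mul1
c3: issue ADD r1<-Add2 | r0:5,r1:Add2,r2:6,r3:Mul1
c4: stall | r0:5,r1:Add2,r2:6,r3:Mul1
c5: CDB Mul1=6; stall | r0:5,r1:Add2,r2:6,r3:6
c6: stall | r0:5,r1:Add2,r2:6,r3:6
c7: CDB Add1=3; issue ADD r0<-Add1 | r0:Add1,r1:Add2,r2:6,r3:6
c8: CDB Add2=12; issue SUB r1<-Add2 | r0:Add1,r1:Add2,r2:6,r3:6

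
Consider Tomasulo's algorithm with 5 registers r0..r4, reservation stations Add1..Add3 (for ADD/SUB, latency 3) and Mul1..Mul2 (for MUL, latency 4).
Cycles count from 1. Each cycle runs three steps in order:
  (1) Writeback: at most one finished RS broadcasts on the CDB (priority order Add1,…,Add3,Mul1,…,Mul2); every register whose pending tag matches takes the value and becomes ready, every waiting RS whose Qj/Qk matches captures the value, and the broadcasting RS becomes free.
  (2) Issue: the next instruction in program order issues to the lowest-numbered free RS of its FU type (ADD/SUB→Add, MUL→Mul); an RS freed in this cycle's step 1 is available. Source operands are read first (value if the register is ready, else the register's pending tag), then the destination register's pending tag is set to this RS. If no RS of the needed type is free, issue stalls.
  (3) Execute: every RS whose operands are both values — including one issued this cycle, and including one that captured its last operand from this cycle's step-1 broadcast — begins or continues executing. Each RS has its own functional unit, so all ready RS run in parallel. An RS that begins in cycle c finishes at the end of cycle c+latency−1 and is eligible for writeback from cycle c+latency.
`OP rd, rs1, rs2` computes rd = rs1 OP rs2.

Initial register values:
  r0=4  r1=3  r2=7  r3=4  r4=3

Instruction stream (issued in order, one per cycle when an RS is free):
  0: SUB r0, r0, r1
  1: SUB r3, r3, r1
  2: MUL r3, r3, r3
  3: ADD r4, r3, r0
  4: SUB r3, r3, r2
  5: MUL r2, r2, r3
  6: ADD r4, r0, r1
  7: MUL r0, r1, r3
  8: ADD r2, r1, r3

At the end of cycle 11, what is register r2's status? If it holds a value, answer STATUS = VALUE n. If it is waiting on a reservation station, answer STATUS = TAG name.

STATUS = TAG Add3

  c1: issue SUB r0<-Add1  regs: r0:Add1,r1:3,r2:7,r3:4,r4:3
  c2: issue SUB r3<-Add2  regs: r0:Add1,r1:3,r2:7,r3:Add2,r4:3
  c3: issue MUL r3<-Mul1  regs: r0:Add1,r1:3,r2:7,r3:Mul1,r4:3
  c4: CDB Add1=1; issue ADD r4<-Add1  regs: r0:1,r1:3,r2:7,r3:Mul1,r4:Add1
  c5: CDB Add2=1; issue SUB r3<-Add2  regs: r0:1,r1:3,r2:7,r3:Add2,r4:Add1
  c6: issue MUL r2<-Mul2  regs: r0:1,r1:3,r2:Mul2,r3:Add2,r4:Add1
  c7: issue ADD r4<-Add3  regs: r0:1,r1:3,r2:Mul2,r3:Add2,r4:Add3
  c8: stall  regs: r0:1,r1:3,r2:Mul2,r3:Add2,r4:Add3
  c9: CDB Mul1=1; issue MUL r0<-Mul1  regs: r0:Mul1,r1:3,r2:Mul2,r3:Add2,r4:Add3
  c10: CDB Add3=4; issue ADD r2<-Add3  regs: r0:Mul1,r1:3,r2:Add3,r3:Add2,r4:4
  c11: -  regs: r0:Mul1,r1:3,r2:Add3,r3:Add2,r4:4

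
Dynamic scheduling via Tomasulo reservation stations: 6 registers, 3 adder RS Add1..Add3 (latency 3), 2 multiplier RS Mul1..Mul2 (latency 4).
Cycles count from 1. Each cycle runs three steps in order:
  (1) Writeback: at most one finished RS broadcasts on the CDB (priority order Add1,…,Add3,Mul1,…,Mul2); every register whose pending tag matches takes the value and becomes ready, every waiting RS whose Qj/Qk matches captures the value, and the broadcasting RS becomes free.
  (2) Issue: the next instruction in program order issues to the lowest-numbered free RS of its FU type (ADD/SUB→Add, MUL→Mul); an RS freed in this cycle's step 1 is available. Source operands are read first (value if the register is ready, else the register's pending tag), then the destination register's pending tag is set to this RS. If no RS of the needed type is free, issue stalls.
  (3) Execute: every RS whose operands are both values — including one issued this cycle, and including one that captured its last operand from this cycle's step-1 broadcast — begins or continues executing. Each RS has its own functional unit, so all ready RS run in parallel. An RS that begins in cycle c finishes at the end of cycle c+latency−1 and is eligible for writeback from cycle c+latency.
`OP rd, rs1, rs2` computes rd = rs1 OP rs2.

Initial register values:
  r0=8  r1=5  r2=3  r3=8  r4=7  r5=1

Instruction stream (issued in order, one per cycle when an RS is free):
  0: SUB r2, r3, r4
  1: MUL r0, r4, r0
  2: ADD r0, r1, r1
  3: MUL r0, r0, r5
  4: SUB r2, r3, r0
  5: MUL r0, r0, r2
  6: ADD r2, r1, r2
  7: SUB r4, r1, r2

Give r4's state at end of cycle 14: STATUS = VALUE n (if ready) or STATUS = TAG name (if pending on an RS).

STATUS = TAG Add3

cycle 1: issue SUB r2<-Add1 // r0:8,r1:5,r2:Add1,r3:8,r4:7,r5:1
cycle 2: issue MUL r0<-Mul1 // r0:Mul1,r1:5,r2:Add1,r3:8,r4:7,r5:1
cycle 3: issue ADD r0<-Add2 // r0:Add2,r1:5,r2:Add1,r3:8,r4:7,r5:1
cycle 4: CDB Add1=1; issue MUL r0<-Mul2 // r0:Mul2,r1:5,r2:1,r3:8,r4:7,r5:1
cycle 5: issue SUB r2<-Add1 // r0:Mul2,r1:5,r2:Add1,r3:8,r4:7,r5:1
cycle 6: CDB Add2=10; stall // r0:Mul2,r1:5,r2:Add1,r3:8,r4:7,r5:1
cycle 7: CDB Mul1=56; issue MUL r0<-Mul1 // r0:Mul1,r1:5,r2:Add1,r3:8,r4:7,r5:1
cycle 8: issue ADD r2<-Add2 // r0:Mul1,r1:5,r2:Add2,r3:8,r4:7,r5:1
cycle 9: issue SUB r4<-Add3 // r0:Mul1,r1:5,r2:Add2,r3:8,r4:Add3,r5:1
cycle 10: CDB Mul2=10 // r0:Mul1,r1:5,r2:Add2,r3:8,r4:Add3,r5:1
cycle 11: - // r0:Mul1,r1:5,r2:Add2,r3:8,r4:Add3,r5:1
cycle 12: - // r0:Mul1,r1:5,r2:Add2,r3:8,r4:Add3,r5:1
cycle 13: CDB Add1=-2 // r0:Mul1,r1:5,r2:Add2,r3:8,r4:Add3,r5:1
cycle 14: - // r0:Mul1,r1:5,r2:Add2,r3:8,r4:Add3,r5:1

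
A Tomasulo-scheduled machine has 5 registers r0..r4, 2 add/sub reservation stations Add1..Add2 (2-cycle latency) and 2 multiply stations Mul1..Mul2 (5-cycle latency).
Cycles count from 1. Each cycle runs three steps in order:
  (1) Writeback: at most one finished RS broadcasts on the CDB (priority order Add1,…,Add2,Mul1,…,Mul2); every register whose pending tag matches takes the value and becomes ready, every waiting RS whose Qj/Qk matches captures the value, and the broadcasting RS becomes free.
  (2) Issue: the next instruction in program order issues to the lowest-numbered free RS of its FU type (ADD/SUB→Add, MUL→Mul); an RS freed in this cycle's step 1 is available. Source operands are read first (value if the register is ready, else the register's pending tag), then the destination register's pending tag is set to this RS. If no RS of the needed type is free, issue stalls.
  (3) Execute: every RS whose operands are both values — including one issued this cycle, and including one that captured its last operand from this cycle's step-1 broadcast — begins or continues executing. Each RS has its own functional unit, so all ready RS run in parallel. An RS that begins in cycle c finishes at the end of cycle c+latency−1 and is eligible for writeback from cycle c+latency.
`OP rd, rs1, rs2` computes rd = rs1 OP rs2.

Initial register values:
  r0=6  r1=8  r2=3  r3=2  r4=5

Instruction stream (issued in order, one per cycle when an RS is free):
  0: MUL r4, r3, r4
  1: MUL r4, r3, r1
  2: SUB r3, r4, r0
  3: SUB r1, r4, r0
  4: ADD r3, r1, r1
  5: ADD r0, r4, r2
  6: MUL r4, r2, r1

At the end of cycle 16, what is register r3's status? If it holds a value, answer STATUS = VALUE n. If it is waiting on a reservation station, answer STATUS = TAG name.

STATUS = VALUE 20

c1: issue MUL r4<-Mul1 | r0:6,r1:8,r2:3,r3:2,r4:Mul1
c2: issue MUL r4<-Mul2 | r0:6,r1:8,r2:3,r3:2,r4:Mul2
c3: issue SUB r3<-Add1 | r0:6,r1:8,r2:3,r3:Add1,r4:Mul2
c4: issue SUB r1<-Add2 | r0:6,r1:Add2,r2:3,r3:Add1,r4:Mul2
c5: stall | r0:6,r1:Add2,r2:3,r3:Add1,r4:Mul2
c6: CDB Mul1=10; stall | r0:6,r1:Add2,r2:3,r3:Add1,r4:Mul2
c7: CDB Mul2=16; stall | r0:6,r1:Add2,r2:3,r3:Add1,r4:16
c8: stall | r0:6,r1:Add2,r2:3,r3:Add1,r4:16
c9: CDB Add1=10; issue ADD r3<-Add1 | r0:6,r1:Add2,r2:3,r3:Add1,r4:16
c10: CDB Add2=10; issue ADD r0<-Add2 | r0:Add2,r1:10,r2:3,r3:Add1,r4:16
c11: issue MUL r4<-Mul1 | r0:Add2,r1:10,r2:3,r3:Add1,r4:Mul1
c12: CDB Add1=20 | r0:Add2,r1:10,r2:3,r3:20,r4:Mul1
c13: CDB Add2=19 | r0:19,r1:10,r2:3,r3:20,r4:Mul1
c14: - | r0:19,r1:10,r2:3,r3:20,r4:Mul1
c15: - | r0:19,r1:10,r2:3,r3:20,r4:Mul1
c16: CDB Mul1=30 | r0:19,r1:10,r2:3,r3:20,r4:30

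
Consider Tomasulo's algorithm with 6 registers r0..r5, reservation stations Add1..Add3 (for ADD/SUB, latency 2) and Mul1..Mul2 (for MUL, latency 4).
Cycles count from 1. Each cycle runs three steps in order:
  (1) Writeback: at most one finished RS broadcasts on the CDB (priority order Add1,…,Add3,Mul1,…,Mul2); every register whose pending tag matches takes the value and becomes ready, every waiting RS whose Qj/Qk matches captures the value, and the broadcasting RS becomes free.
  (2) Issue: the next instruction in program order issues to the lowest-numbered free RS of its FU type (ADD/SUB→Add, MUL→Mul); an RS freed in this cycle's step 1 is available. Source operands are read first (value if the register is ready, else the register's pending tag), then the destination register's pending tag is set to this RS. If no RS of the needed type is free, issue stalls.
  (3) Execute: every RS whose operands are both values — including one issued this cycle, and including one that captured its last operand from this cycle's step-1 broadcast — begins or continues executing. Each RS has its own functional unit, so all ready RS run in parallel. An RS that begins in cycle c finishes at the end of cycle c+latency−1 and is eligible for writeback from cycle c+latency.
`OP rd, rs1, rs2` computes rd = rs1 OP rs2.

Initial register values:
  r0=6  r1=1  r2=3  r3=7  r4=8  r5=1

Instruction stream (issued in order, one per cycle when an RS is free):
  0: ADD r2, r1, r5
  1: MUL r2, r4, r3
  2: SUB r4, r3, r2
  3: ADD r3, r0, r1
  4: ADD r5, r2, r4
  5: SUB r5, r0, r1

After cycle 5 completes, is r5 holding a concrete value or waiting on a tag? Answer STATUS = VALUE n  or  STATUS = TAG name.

cycle 1: issue ADD r2<-Add1 // r0:6,r1:1,r2:Add1,r3:7,r4:8,r5:1
cycle 2: issue MUL r2<-Mul1 // r0:6,r1:1,r2:Mul1,r3:7,r4:8,r5:1
cycle 3: CDB Add1=2; issue SUB r4<-Add1 // r0:6,r1:1,r2:Mul1,r3:7,r4:Add1,r5:1
cycle 4: issue ADD r3<-Add2 // r0:6,r1:1,r2:Mul1,r3:Add2,r4:Add1,r5:1
cycle 5: issue ADD r5<-Add3 // r0:6,r1:1,r2:Mul1,r3:Add2,r4:Add1,r5:Add3

STATUS = TAG Add3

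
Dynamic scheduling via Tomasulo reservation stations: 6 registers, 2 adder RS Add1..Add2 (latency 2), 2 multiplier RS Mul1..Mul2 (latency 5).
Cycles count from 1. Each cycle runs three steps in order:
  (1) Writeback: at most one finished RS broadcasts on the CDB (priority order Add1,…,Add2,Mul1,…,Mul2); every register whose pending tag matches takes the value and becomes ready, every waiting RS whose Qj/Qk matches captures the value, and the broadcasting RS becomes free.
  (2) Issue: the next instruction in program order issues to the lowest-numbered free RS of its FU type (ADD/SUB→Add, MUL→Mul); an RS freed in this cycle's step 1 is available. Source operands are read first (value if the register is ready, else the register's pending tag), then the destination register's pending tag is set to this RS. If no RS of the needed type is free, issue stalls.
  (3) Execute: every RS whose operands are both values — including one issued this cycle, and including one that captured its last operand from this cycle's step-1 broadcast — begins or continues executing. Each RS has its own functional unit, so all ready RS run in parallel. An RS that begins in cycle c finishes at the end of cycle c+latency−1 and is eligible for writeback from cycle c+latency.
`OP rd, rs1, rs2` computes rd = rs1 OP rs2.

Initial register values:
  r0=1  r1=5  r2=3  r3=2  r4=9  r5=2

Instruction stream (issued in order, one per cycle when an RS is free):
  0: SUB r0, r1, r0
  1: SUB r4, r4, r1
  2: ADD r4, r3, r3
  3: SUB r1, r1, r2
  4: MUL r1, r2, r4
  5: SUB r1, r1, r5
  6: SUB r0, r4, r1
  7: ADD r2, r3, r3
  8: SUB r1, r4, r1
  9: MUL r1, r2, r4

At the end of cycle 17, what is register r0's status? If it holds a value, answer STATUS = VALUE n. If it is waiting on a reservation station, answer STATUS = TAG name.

STATUS = VALUE -6

c1: issue SUB r0<-Add1 | r0:Add1,r1:5,r2:3,r3:2,r4:9,r5:2
c2: issue SUB r4<-Add2 | r0:Add1,r1:5,r2:3,r3:2,r4:Add2,r5:2
c3: CDB Add1=4; issue ADD r4<-Add1 | r0:4,r1:5,r2:3,r3:2,r4:Add1,r5:2
c4: CDB Add2=4; issue SUB r1<-Add2 | r0:4,r1:Add2,r2:3,r3:2,r4:Add1,r5:2
c5: CDB Add1=4; issue MUL r1<-Mul1 | r0:4,r1:Mul1,r2:3,r3:2,r4:4,r5:2
c6: CDB Add2=2; issue SUB r1<-Add1 | r0:4,r1:Add1,r2:3,r3:2,r4:4,r5:2
c7: issue SUB r0<-Add2 | r0:Add2,r1:Add1,r2:3,r3:2,r4:4,r5:2
c8: stall | r0:Add2,r1:Add1,r2:3,r3:2,r4:4,r5:2
c9: stall | r0:Add2,r1:Add1,r2:3,r3:2,r4:4,r5:2
c10: CDB Mul1=12; stall | r0:Add2,r1:Add1,r2:3,r3:2,r4:4,r5:2
c11: stall | r0:Add2,r1:Add1,r2:3,r3:2,r4:4,r5:2
c12: CDB Add1=10; issue ADD r2<-Add1 | r0:Add2,r1:10,r2:Add1,r3:2,r4:4,r5:2
c13: stall | r0:Add2,r1:10,r2:Add1,r3:2,r4:4,r5:2
c14: CDB Add1=4; issue SUB r1<-Add1 | r0:Add2,r1:Add1,r2:4,r3:2,r4:4,r5:2
c15: CDB Add2=-6; issue MUL r1<-Mul1 | r0:-6,r1:Mul1,r2:4,r3:2,r4:4,r5:2
c16: CDB Add1=-6 | r0:-6,r1:Mul1,r2:4,r3:2,r4:4,r5:2
c17: - | r0:-6,r1:Mul1,r2:4,r3:2,r4:4,r5:2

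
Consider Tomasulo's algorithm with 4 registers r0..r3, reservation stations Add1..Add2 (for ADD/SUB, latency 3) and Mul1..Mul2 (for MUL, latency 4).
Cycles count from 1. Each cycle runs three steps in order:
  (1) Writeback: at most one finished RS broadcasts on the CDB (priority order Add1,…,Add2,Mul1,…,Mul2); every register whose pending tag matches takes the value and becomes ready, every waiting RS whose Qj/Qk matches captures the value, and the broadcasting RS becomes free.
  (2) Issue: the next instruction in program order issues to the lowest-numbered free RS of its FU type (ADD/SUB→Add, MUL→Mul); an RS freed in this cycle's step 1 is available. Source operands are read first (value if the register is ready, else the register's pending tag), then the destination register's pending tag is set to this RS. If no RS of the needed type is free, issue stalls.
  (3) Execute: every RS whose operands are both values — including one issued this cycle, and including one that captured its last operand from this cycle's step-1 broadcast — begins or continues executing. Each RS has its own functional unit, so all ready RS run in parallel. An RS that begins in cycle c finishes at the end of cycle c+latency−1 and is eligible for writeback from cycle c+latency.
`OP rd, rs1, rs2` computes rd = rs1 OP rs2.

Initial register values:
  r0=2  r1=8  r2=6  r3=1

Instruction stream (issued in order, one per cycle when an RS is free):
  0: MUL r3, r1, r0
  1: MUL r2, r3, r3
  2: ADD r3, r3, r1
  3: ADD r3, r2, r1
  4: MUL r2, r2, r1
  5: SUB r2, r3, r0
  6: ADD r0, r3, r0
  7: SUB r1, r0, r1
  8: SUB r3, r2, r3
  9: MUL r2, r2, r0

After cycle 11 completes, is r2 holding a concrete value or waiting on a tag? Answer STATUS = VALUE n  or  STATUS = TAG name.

STATUS = TAG Add1

  c1: issue MUL r3<-Mul1  regs: r0:2,r1:8,r2:6,r3:Mul1
  c2: issue MUL r2<-Mul2  regs: r0:2,r1:8,r2:Mul2,r3:Mul1
  c3: issue ADD r3<-Add1  regs: r0:2,r1:8,r2:Mul2,r3:Add1
  c4: issue ADD r3<-Add2  regs: r0:2,r1:8,r2:Mul2,r3:Add2
  c5: CDB Mul1=16; issue MUL r2<-Mul1  regs: r0:2,r1:8,r2:Mul1,r3:Add2
  c6: stall  regs: r0:2,r1:8,r2:Mul1,r3:Add2
  c7: stall  regs: r0:2,r1:8,r2:Mul1,r3:Add2
  c8: CDB Add1=24; issue SUB r2<-Add1  regs: r0:2,r1:8,r2:Add1,r3:Add2
  c9: CDB Mul2=256; stall  regs: r0:2,r1:8,r2:Add1,r3:Add2
  c10: stall  regs: r0:2,r1:8,r2:Add1,r3:Add2
  c11: stall  regs: r0:2,r1:8,r2:Add1,r3:Add2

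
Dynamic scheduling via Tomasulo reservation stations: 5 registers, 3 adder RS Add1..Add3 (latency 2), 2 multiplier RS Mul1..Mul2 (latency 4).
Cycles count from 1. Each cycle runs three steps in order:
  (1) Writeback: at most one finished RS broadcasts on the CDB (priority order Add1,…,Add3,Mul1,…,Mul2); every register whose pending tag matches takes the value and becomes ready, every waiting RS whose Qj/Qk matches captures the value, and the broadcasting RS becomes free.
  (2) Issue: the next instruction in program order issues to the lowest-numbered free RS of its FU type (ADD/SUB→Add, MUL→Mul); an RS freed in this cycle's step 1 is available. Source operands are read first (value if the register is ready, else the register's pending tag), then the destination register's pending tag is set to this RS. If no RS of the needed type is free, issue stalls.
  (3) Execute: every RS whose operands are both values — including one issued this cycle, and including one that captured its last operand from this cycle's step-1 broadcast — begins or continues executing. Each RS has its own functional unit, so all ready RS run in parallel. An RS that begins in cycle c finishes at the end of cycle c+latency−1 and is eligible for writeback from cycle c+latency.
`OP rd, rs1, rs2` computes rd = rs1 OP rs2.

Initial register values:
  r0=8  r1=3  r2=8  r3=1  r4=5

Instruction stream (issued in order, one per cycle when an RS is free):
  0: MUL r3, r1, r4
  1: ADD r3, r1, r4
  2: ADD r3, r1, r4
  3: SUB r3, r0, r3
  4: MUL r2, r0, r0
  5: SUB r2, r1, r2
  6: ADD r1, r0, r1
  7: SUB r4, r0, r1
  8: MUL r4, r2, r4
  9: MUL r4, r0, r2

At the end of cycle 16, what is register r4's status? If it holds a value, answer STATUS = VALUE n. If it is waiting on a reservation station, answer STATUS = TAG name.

STATUS = TAG Mul2

c1: issue MUL r3<-Mul1 | r0:8,r1:3,r2:8,r3:Mul1,r4:5
c2: issue ADD r3<-Add1 | r0:8,r1:3,r2:8,r3:Add1,r4:5
c3: issue ADD r3<-Add2 | r0:8,r1:3,r2:8,r3:Add2,r4:5
c4: CDB Add1=8; issue SUB r3<-Add1 | r0:8,r1:3,r2:8,r3:Add1,r4:5
c5: CDB Add2=8; issue MUL r2<-Mul2 | r0:8,r1:3,r2:Mul2,r3:Add1,r4:5
c6: CDB Mul1=15; issue SUB r2<-Add2 | r0:8,r1:3,r2:Add2,r3:Add1,r4:5
c7: CDB Add1=0; issue ADD r1<-Add1 | r0:8,r1:Add1,r2:Add2,r3:0,r4:5
c8: issue SUB r4<-Add3 | r0:8,r1:Add1,r2:Add2,r3:0,r4:Add3
c9: CDB Add1=11; issue MUL r4<-Mul1 | r0:8,r1:11,r2:Add2,r3:0,r4:Mul1
c10: CDB Mul2=64; issue MUL r4<-Mul2 | r0:8,r1:11,r2:Add2,r3:0,r4:Mul2
c11: CDB Add3=-3 | r0:8,r1:11,r2:Add2,r3:0,r4:Mul2
c12: CDB Add2=-61 | r0:8,r1:11,r2:-61,r3:0,r4:Mul2
c13: - | r0:8,r1:11,r2:-61,r3:0,r4:Mul2
c14: - | r0:8,r1:11,r2:-61,r3:0,r4:Mul2
c15: - | r0:8,r1:11,r2:-61,r3:0,r4:Mul2
c16: CDB Mul1=183 | r0:8,r1:11,r2:-61,r3:0,r4:Mul2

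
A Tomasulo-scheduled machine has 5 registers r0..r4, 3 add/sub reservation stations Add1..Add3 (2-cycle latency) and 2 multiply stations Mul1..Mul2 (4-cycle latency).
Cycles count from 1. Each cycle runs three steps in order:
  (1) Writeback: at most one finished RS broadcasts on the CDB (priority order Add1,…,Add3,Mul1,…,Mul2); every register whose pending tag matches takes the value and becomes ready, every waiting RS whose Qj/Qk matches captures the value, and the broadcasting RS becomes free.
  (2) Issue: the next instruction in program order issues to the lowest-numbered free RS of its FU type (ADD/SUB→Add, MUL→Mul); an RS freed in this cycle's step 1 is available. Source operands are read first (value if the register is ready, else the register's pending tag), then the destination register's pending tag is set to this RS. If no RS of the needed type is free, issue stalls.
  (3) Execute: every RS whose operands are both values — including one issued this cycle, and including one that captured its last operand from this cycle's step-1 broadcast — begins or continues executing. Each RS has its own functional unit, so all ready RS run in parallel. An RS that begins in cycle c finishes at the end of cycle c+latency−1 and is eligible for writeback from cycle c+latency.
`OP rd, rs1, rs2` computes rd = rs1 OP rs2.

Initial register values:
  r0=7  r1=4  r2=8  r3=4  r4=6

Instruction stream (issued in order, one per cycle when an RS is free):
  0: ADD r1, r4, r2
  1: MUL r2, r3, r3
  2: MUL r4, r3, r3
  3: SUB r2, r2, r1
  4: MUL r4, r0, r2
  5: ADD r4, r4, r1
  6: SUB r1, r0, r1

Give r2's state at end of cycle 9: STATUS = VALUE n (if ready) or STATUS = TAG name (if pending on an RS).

STATUS = VALUE 2

c1: issue ADD r1<-Add1 | r0:7,r1:Add1,r2:8,r3:4,r4:6
c2: issue MUL r2<-Mul1 | r0:7,r1:Add1,r2:Mul1,r3:4,r4:6
c3: CDB Add1=14; issue MUL r4<-Mul2 | r0:7,r1:14,r2:Mul1,r3:4,r4:Mul2
c4: issue SUB r2<-Add1 | r0:7,r1:14,r2:Add1,r3:4,r4:Mul2
c5: stall | r0:7,r1:14,r2:Add1,r3:4,r4:Mul2
c6: CDB Mul1=16; issue MUL r4<-Mul1 | r0:7,r1:14,r2:Add1,r3:4,r4:Mul1
c7: CDB Mul2=16; issue ADD r4<-Add2 | r0:7,r1:14,r2:Add1,r3:4,r4:Add2
c8: CDB Add1=2; issue SUB r1<-Add1 | r0:7,r1:Add1,r2:2,r3:4,r4:Add2
c9: - | r0:7,r1:Add1,r2:2,r3:4,r4:Add2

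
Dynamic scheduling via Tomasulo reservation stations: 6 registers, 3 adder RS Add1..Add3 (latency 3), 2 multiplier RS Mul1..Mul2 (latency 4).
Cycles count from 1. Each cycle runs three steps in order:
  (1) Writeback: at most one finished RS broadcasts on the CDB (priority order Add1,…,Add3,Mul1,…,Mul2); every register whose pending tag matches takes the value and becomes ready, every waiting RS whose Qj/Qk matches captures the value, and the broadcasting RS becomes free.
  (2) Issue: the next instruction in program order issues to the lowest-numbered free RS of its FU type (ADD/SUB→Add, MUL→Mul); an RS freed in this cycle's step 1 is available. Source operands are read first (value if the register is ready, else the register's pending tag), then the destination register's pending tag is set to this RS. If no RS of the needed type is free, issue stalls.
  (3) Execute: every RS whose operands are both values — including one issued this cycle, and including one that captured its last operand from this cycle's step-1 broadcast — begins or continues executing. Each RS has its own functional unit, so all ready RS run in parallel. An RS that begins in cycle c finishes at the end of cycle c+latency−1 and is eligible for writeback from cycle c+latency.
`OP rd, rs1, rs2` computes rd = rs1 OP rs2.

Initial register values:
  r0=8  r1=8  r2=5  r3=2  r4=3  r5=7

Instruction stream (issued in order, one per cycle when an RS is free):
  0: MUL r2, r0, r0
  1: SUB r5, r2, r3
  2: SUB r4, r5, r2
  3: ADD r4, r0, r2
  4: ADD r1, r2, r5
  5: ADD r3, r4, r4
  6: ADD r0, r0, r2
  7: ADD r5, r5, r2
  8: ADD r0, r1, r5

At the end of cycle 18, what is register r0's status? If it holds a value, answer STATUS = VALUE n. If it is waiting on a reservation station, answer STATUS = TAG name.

c1: issue MUL r2<-Mul1 | r0:8,r1:8,r2:Mul1,r3:2,r4:3,r5:7
c2: issue SUB r5<-Add1 | r0:8,r1:8,r2:Mul1,r3:2,r4:3,r5:Add1
c3: issue SUB r4<-Add2 | r0:8,r1:8,r2:Mul1,r3:2,r4:Add2,r5:Add1
c4: issue ADD r4<-Add3 | r0:8,r1:8,r2:Mul1,r3:2,r4:Add3,r5:Add1
c5: CDB Mul1=64; stall | r0:8,r1:8,r2:64,r3:2,r4:Add3,r5:Add1
c6: stall | r0:8,r1:8,r2:64,r3:2,r4:Add3,r5:Add1
c7: stall | r0:8,r1:8,r2:64,r3:2,r4:Add3,r5:Add1
c8: CDB Add1=62; issue ADD r1<-Add1 | r0:8,r1:Add1,r2:64,r3:2,r4:Add3,r5:62
c9: CDB Add3=72; issue ADD r3<-Add3 | r0:8,r1:Add1,r2:64,r3:Add3,r4:72,r5:62
c10: stall | r0:8,r1:Add1,r2:64,r3:Add3,r4:72,r5:62
c11: CDB Add1=126; issue ADD r0<-Add1 | r0:Add1,r1:126,r2:64,r3:Add3,r4:72,r5:62
c12: CDB Add2=-2; issue ADD r5<-Add2 | r0:Add1,r1:126,r2:64,r3:Add3,r4:72,r5:Add2
c13: CDB Add3=144; issue ADD r0<-Add3 | r0:Add3,r1:126,r2:64,r3:144,r4:72,r5:Add2
c14: CDB Add1=72 | r0:Add3,r1:126,r2:64,r3:144,r4:72,r5:Add2
c15: CDB Add2=126 | r0:Add3,r1:126,r2:64,r3:144,r4:72,r5:126
c16: - | r0:Add3,r1:126,r2:64,r3:144,r4:72,r5:126
c17: - | r0:Add3,r1:126,r2:64,r3:144,r4:72,r5:126
c18: CDB Add3=252 | r0:252,r1:126,r2:64,r3:144,r4:72,r5:126

STATUS = VALUE 252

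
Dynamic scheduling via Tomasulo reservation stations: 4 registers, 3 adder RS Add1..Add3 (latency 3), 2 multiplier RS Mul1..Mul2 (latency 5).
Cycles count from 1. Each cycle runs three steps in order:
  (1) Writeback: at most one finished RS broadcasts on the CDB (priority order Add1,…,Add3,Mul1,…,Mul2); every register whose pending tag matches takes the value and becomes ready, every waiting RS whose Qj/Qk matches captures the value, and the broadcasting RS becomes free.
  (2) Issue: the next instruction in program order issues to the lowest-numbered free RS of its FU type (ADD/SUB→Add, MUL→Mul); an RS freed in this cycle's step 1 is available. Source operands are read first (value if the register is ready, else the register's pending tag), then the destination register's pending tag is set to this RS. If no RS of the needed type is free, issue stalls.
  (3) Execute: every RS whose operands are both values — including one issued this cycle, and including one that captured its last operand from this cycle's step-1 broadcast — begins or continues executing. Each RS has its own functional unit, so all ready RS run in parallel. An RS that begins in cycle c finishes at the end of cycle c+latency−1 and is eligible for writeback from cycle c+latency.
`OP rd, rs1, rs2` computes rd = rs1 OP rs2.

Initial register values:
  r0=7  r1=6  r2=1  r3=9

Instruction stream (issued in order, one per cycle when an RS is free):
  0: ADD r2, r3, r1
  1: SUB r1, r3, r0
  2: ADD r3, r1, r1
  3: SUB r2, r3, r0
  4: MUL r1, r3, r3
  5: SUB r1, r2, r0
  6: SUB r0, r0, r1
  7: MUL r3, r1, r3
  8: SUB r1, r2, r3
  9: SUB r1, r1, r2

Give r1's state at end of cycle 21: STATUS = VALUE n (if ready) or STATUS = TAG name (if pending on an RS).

STATUS = TAG Add2

cycle 1: issue ADD r2<-Add1 // r0:7,r1:6,r2:Add1,r3:9
cycle 2: issue SUB r1<-Add2 // r0:7,r1:Add2,r2:Add1,r3:9
cycle 3: issue ADD r3<-Add3 // r0:7,r1:Add2,r2:Add1,r3:Add3
cycle 4: CDB Add1=15; issue SUB r2<-Add1 // r0:7,r1:Add2,r2:Add1,r3:Add3
cycle 5: CDB Add2=2; issue MUL r1<-Mul1 // r0:7,r1:Mul1,r2:Add1,r3:Add3
cycle 6: issue SUB r1<-Add2 // r0:7,r1:Add2,r2:Add1,r3:Add3
cycle 7: stall // r0:7,r1:Add2,r2:Add1,r3:Add3
cycle 8: CDB Add3=4; issue SUB r0<-Add3 // r0:Add3,r1:Add2,r2:Add1,r3:4
cycle 9: issue MUL r3<-Mul2 // r0:Add3,r1:Add2,r2:Add1,r3:Mul2
cycle 10: stall // r0:Add3,r1:Add2,r2:Add1,r3:Mul2
cycle 11: CDB Add1=-3; issue SUB r1<-Add1 // r0:Add3,r1:Add1,r2:-3,r3:Mul2
cycle 12: stall // r0:Add3,r1:Add1,r2:-3,r3:Mul2
cycle 13: CDB Mul1=16; stall // r0:Add3,r1:Add1,r2:-3,r3:Mul2
cycle 14: CDB Add2=-10; issue SUB r1<-Add2 // r0:Add3,r1:Add2,r2:-3,r3:Mul2
cycle 15: - // r0:Add3,r1:Add2,r2:-3,r3:Mul2
cycle 16: - // r0:Add3,r1:Add2,r2:-3,r3:Mul2
cycle 17: CDB Add3=17 // r0:17,r1:Add2,r2:-3,r3:Mul2
cycle 18: - // r0:17,r1:Add2,r2:-3,r3:Mul2
cycle 19: CDB Mul2=-40 // r0:17,r1:Add2,r2:-3,r3:-40
cycle 20: - // r0:17,r1:Add2,r2:-3,r3:-40
cycle 21: - // r0:17,r1:Add2,r2:-3,r3:-40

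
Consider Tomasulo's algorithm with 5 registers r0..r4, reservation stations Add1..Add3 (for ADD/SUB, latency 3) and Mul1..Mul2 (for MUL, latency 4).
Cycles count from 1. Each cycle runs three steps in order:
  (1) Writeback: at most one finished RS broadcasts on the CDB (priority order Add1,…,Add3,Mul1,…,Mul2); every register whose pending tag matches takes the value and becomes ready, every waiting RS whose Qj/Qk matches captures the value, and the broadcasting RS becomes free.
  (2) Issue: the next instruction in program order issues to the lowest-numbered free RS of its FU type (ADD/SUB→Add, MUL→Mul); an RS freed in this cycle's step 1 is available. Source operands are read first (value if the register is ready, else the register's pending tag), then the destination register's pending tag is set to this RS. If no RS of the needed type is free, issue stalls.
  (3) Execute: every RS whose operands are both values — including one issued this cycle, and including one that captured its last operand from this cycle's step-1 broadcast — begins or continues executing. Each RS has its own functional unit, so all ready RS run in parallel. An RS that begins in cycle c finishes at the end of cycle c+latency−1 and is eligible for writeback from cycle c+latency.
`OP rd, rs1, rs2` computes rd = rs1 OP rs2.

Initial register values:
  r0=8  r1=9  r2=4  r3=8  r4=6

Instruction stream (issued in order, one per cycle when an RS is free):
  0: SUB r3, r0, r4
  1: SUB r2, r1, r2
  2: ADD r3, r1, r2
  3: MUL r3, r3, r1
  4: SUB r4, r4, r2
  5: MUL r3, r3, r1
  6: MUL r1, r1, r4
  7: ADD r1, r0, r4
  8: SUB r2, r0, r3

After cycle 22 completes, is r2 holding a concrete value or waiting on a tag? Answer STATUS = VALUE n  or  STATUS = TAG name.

STATUS = VALUE -1126

  c1: issue SUB r3<-Add1  regs: r0:8,r1:9,r2:4,r3:Add1,r4:6
  c2: issue SUB r2<-Add2  regs: r0:8,r1:9,r2:Add2,r3:Add1,r4:6
  c3: issue ADD r3<-Add3  regs: r0:8,r1:9,r2:Add2,r3:Add3,r4:6
  c4: CDB Add1=2; issue MUL r3<-Mul1  regs: r0:8,r1:9,r2:Add2,r3:Mul1,r4:6
  c5: CDB Add2=5; issue SUB r4<-Add1  regs: r0:8,r1:9,r2:5,r3:Mul1,r4:Add1
  c6: issue MUL r3<-Mul2  regs: r0:8,r1:9,r2:5,r3:Mul2,r4:Add1
  c7: stall  regs: r0:8,r1:9,r2:5,r3:Mul2,r4:Add1
  c8: CDB Add1=1; stall  regs: r0:8,r1:9,r2:5,r3:Mul2,r4:1
  c9: CDB Add3=14; stall  regs: r0:8,r1:9,r2:5,r3:Mul2,r4:1
  c10: stall  regs: r0:8,r1:9,r2:5,r3:Mul2,r4:1
  c11: stall  regs: r0:8,r1:9,r2:5,r3:Mul2,r4:1
  c12: stall  regs: r0:8,r1:9,r2:5,r3:Mul2,r4:1
  c13: CDB Mul1=126; issue MUL r1<-Mul1  regs: r0:8,r1:Mul1,r2:5,r3:Mul2,r4:1
  c14: issue ADD r1<-Add1  regs: r0:8,r1:Add1,r2:5,r3:Mul2,r4:1
  c15: issue SUB r2<-Add2  regs: r0:8,r1:Add1,r2:Add2,r3:Mul2,r4:1
  c16: -  regs: r0:8,r1:Add1,r2:Add2,r3:Mul2,r4:1
  c17: CDB Add1=9  regs: r0:8,r1:9,r2:Add2,r3:Mul2,r4:1
  c18: CDB Mul1=9  regs: r0:8,r1:9,r2:Add2,r3:Mul2,r4:1
  c19: CDB Mul2=1134  regs: r0:8,r1:9,r2:Add2,r3:1134,r4:1
  c20: -  regs: r0:8,r1:9,r2:Add2,r3:1134,r4:1
  c21: -  regs: r0:8,r1:9,r2:Add2,r3:1134,r4:1
  c22: CDB Add2=-1126  regs: r0:8,r1:9,r2:-1126,r3:1134,r4:1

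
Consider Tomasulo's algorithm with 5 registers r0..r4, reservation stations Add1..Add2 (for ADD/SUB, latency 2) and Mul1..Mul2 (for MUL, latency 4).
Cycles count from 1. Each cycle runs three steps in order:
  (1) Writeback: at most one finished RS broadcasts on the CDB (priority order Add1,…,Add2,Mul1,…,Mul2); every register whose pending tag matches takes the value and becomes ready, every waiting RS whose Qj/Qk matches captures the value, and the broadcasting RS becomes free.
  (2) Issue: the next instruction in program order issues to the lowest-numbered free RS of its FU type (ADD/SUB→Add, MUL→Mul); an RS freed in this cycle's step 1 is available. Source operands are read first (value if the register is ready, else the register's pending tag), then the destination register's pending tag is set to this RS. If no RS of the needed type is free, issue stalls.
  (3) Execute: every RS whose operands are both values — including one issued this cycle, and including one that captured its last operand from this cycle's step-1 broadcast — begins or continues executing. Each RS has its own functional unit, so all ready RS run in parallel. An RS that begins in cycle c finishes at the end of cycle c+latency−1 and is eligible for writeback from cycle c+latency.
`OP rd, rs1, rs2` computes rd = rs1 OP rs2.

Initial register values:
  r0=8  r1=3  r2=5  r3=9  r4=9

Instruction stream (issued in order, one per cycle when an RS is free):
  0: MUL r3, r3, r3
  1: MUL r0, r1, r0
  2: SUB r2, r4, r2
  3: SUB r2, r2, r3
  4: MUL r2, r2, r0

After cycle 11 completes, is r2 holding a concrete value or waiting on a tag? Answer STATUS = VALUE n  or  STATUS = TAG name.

STATUS = TAG Mul1

  c1: issue MUL r3<-Mul1  regs: r0:8,r1:3,r2:5,r3:Mul1,r4:9
  c2: issue MUL r0<-Mul2  regs: r0:Mul2,r1:3,r2:5,r3:Mul1,r4:9
  c3: issue SUB r2<-Add1  regs: r0:Mul2,r1:3,r2:Add1,r3:Mul1,r4:9
  c4: issue SUB r2<-Add2  regs: r0:Mul2,r1:3,r2:Add2,r3:Mul1,r4:9
  c5: CDB Add1=4; stall  regs: r0:Mul2,r1:3,r2:Add2,r3:Mul1,r4:9
  c6: CDB Mul1=81; issue MUL r2<-Mul1  regs: r0:Mul2,r1:3,r2:Mul1,r3:81,r4:9
  c7: CDB Mul2=24  regs: r0:24,r1:3,r2:Mul1,r3:81,r4:9
  c8: CDB Add2=-77  regs: r0:24,r1:3,r2:Mul1,r3:81,r4:9
  c9: -  regs: r0:24,r1:3,r2:Mul1,r3:81,r4:9
  c10: -  regs: r0:24,r1:3,r2:Mul1,r3:81,r4:9
  c11: -  regs: r0:24,r1:3,r2:Mul1,r3:81,r4:9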